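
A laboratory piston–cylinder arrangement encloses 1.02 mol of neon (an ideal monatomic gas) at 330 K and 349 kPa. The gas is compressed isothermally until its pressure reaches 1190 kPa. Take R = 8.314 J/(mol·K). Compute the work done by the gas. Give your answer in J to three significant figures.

W ≈ -3430 J

Isothermal process: W = nRT ln(V₂/V₁) = nRT ln(P₁/P₂).
W = (1.02)(8.314)(330) × ln(349/1190)
  = 2798 × ln(0.2933) = 2798 × -1.227
W_by_gas = -3433 J.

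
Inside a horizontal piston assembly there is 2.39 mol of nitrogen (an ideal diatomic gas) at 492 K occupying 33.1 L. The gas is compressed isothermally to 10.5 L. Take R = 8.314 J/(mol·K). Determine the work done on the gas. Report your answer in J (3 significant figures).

W ≈ 11200 J

Isothermal: W = nRT ln(V₂/V₁).
W = (2.39)(8.314)(492) × ln(10.5/33.1)
  = 9776 × -1.148
W_by_gas = -11225 J; work on gas = −W_by = 11225 J.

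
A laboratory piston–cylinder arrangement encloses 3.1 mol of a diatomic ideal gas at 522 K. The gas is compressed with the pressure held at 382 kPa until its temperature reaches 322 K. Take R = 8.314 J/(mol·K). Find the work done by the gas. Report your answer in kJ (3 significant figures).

Isobaric: W = P ΔV = nR ΔT.
W = (3.1)(8.314)(322 − 522) = -5155 J.

W ≈ -5.15 kJ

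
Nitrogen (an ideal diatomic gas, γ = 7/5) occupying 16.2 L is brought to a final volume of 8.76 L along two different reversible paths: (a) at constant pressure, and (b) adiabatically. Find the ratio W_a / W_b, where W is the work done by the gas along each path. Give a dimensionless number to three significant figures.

W_a / W_b ≈ 0.659

Path (a) isobaric: W = P₁(V₂ − V₁) → W_a/(P₁V₁) = -0.4593.
Path (b) adiabatic: W = P₁V₁(1 − (V₁/V₂)^(γ−1))/(γ−1) → W_b/(P₁V₁) = -0.697.
W_a / W_b = -0.4593 / -0.697 = 0.6589.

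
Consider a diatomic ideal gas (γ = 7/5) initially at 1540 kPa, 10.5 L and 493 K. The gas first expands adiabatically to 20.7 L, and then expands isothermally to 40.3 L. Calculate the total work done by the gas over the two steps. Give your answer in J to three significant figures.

W_total ≈ 17800 J

Step 1 (adiabatic): W = (P₁V₁ − P₂V₂)/(γ−1) = (16170 − 12325)/0.4 = 9612 J.
After step 1: P = 595.4 kPa, V = 20.7 L, T = 375.8 K.
Step 2 (isothermal): W = P₁V₁ ln(V₂/V₁) = (12325) ln(40.3/20.7) = 8211 J.
W_total = 9612 + 8211 = 17823 J.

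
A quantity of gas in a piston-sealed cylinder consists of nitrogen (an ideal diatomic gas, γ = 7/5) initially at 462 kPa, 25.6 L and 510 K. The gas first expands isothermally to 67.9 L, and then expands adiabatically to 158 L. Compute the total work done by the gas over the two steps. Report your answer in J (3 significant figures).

Step 1 (isothermal): W = P₁V₁ ln(V₂/V₁) = (11827) ln(67.9/25.6) = 11537 J.
After step 1: P = 174.2 kPa, V = 67.9 L, T = 510 K.
Step 2 (adiabatic): W = (P₁V₁ − P₂V₂)/(γ−1) = (11827 − 8437)/0.4 = 8477 J.
W_total = 11537 + 8477 = 20013 J.

W_total ≈ 20000 J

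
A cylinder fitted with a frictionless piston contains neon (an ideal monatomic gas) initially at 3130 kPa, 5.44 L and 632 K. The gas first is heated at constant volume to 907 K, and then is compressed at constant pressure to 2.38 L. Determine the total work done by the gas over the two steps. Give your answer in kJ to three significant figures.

W_total ≈ -13.7 kJ

Step 1 (isochoric): W = 0 (constant volume).
After step 1: P = 4492 kPa (V unchanged).
Step 2 (isobaric): W = PΔV = (4492 kPa)(2.38 − 5.44 L) = -13745 J.
W_total = 0 − 13745 = -13745 J.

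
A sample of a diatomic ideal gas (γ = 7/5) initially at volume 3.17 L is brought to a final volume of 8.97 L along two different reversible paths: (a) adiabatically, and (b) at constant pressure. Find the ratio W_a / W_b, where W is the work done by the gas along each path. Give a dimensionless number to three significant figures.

W_a / W_b ≈ 0.465

Path (a) adiabatic: W = P₁V₁(1 − (V₁/V₂)^(γ−1))/(γ−1) → W_a/(P₁V₁) = 0.8509.
Path (b) isobaric: W = P₁(V₂ − V₁) → W_b/(P₁V₁) = 1.83.
W_a / W_b = 0.8509 / 1.83 = 0.4651.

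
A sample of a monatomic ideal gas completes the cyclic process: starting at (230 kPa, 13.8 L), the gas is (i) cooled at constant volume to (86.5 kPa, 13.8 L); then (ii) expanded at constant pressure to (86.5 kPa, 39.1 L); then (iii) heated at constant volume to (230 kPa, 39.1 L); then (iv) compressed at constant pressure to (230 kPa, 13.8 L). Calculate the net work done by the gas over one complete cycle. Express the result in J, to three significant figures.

Constant-volume legs do no work.
W(ii) = (86.5)(39.1 − 13.8) = 2188 J; W(iv) = (230)(13.8 − 39.1) = -5819 J.
W_net = 2188 − 5819 = -3631 J (the counter-clockwise enclosed area).

W_net ≈ -3630 J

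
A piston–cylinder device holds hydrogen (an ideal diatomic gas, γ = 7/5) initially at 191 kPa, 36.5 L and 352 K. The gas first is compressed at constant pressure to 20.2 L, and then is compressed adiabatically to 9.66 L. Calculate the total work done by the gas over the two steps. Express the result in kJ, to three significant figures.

W_total ≈ -6.42 kJ

Step 1 (isobaric): W = PΔV = (191 kPa)(20.2 − 36.5 L) = -3113 J.
After step 1: P = 191 kPa, V = 20.2 L, T = 194.8 K.
Step 2 (adiabatic): W = (P₁V₁ − P₂V₂)/(γ−1) = (3858 − 5182)/0.4 = -3311 J.
W_total = -3113 − 3311 = -6424 J.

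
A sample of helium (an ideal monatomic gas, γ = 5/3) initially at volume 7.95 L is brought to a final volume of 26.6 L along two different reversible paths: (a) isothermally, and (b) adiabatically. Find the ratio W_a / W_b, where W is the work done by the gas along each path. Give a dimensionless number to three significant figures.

Path (a) isothermal: W = P₁V₁ ln(V₂/V₁) → W_a/(P₁V₁) = 1.208.
Path (b) adiabatic: W = P₁V₁(1 − (V₁/V₂)^(γ−1))/(γ−1) → W_b/(P₁V₁) = 0.8295.
W_a / W_b = 1.208 / 0.8295 = 1.456.

W_a / W_b ≈ 1.46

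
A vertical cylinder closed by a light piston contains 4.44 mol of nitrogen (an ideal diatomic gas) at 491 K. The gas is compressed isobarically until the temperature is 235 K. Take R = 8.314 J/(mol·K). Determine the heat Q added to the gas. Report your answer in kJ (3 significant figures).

Q ≈ -33.1 kJ

Isobaric: W = nRΔT = (4.44)(8.314)(-256) = -9450 J.
ΔU = nCᵥΔT with Cᵥ = 5R/2: ΔU = (4.44)(20.79)(-256) = -23625 J.
Q = ΔU + W = -23625 − 9450 = -33075 J.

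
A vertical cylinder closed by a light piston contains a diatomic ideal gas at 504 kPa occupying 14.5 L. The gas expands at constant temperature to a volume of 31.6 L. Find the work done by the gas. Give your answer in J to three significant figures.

W ≈ 5690 J

Isothermal: W = nRT ln(V₂/V₁) = P₁V₁ ln(V₂/V₁).
P₁V₁ = (504 kPa)(14.5 L) = 7308 J.
W = 7308 × ln(31.6/14.5) = 7308 × 0.779
W_by_gas = 5693 J.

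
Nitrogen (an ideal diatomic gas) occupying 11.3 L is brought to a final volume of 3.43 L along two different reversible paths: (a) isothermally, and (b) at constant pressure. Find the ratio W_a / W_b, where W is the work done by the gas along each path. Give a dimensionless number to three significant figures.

Path (a) isothermal: W = P₁V₁ ln(V₂/V₁) → W_a/(P₁V₁) = -1.192.
Path (b) isobaric: W = P₁(V₂ − V₁) → W_b/(P₁V₁) = -0.6965.
W_a / W_b = -1.192 / -0.6965 = 1.712.

W_a / W_b ≈ 1.71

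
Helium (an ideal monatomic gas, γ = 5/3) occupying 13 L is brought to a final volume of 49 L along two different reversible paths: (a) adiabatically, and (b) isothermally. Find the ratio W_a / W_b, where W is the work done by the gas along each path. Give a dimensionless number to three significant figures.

W_a / W_b ≈ 0.664

Path (a) adiabatic: W = P₁V₁(1 − (V₁/V₂)^(γ−1))/(γ−1) → W_a/(P₁V₁) = 0.8807.
Path (b) isothermal: W = P₁V₁ ln(V₂/V₁) → W_b/(P₁V₁) = 1.327.
W_a / W_b = 0.8807 / 1.327 = 0.6637.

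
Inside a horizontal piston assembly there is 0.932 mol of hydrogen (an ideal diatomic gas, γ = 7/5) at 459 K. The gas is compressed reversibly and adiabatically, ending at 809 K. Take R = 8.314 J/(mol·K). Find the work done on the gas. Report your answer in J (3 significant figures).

W ≈ 6780 J

Adiabatic ⇒ Q = 0, so W_by = −ΔU = nCᵥ(T₁ − T₂).
Cᵥ = 5R/2 = 20.79 J/(mol·K).
W = (0.932)(20.79)(459 − 809) = -6780 J.
Work on gas = −W_by = 6780 J.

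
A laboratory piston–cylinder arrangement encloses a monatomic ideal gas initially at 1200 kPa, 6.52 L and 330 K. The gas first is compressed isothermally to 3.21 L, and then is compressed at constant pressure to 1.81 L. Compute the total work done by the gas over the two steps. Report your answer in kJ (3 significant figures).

W_total ≈ -8.96 kJ

Step 1 (isothermal): W = P₁V₁ ln(V₂/V₁) = (7824) ln(3.21/6.52) = -5544 J.
After step 1: P = 2437 kPa, V = 3.21 L, T = 330 K.
Step 2 (isobaric): W = PΔV = (2437 kPa)(1.81 − 3.21 L) = -3412 J.
W_total = -5544 − 3412 = -8956 J.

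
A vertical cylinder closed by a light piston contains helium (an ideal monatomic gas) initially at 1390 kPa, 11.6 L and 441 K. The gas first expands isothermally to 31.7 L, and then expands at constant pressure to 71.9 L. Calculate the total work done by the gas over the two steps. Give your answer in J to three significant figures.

Step 1 (isothermal): W = P₁V₁ ln(V₂/V₁) = (16124) ln(31.7/11.6) = 16210 J.
After step 1: P = 508.6 kPa, V = 31.7 L, T = 441 K.
Step 2 (isobaric): W = PΔV = (508.6 kPa)(71.9 − 31.7 L) = 20447 J.
W_total = 16210 + 20447 = 36657 J.

W_total ≈ 36700 J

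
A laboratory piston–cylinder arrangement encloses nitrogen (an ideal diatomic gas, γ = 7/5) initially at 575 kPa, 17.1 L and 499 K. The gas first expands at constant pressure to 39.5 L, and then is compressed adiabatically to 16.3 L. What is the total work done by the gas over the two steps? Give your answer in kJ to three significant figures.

Step 1 (isobaric): W = PΔV = (575 kPa)(39.5 − 17.1 L) = 12880 J.
After step 1: P = 575 kPa, V = 39.5 L, T = 1153 K.
Step 2 (adiabatic): W = (P₁V₁ − P₂V₂)/(γ−1) = (22712 − 32362)/0.4 = -24123 J.
W_total = 12880 − 24123 = -11243 J.

W_total ≈ -11.2 kJ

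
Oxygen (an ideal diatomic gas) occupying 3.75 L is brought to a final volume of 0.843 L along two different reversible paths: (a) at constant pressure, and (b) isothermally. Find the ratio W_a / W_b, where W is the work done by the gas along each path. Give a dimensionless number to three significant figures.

Path (a) isobaric: W = P₁(V₂ − V₁) → W_a/(P₁V₁) = -0.7752.
Path (b) isothermal: W = P₁V₁ ln(V₂/V₁) → W_b/(P₁V₁) = -1.493.
W_a / W_b = -0.7752 / -1.493 = 0.5194.

W_a / W_b ≈ 0.519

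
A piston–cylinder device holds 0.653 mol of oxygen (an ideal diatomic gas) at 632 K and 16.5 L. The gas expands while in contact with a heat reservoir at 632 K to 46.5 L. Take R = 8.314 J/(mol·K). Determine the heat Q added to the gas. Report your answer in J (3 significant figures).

Isothermal ⇒ ΔU = 0, so Q = W = nRT ln(V₂/V₁).
Q = (0.653)(8.314)(632) ln(46.5/16.5) = 3431 × 1.036 = 3555 J.

Q ≈ 3550 J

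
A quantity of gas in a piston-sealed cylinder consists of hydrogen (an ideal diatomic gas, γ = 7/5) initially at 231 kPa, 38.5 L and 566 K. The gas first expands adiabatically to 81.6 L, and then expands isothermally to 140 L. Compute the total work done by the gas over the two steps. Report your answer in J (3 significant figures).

Step 1 (adiabatic): W = (P₁V₁ − P₂V₂)/(γ−1) = (8894 − 6585)/0.4 = 5770 J.
After step 1: P = 80.7 kPa, V = 81.6 L, T = 419.1 K.
Step 2 (isothermal): W = P₁V₁ ln(V₂/V₁) = (6585) ln(140/81.6) = 3555 J.
W_total = 5770 + 3555 = 9325 J.

W_total ≈ 9330 J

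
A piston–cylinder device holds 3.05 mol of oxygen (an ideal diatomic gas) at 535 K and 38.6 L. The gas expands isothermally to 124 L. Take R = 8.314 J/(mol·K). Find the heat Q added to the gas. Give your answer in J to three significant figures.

Isothermal ⇒ ΔU = 0, so Q = W = nRT ln(V₂/V₁).
Q = (3.05)(8.314)(535) ln(124/38.6) = 13566 × 1.167 = 15832 J.

Q ≈ 15800 J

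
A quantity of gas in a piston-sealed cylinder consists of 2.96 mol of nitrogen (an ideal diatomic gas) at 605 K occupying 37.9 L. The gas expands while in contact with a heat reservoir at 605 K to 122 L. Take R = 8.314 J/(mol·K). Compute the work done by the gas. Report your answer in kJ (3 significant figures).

Isothermal: W = nRT ln(V₂/V₁).
W = (2.96)(8.314)(605) × ln(122/37.9)
  = 14889 × 1.169
W_by_gas = 17406 J.

W ≈ 17.4 kJ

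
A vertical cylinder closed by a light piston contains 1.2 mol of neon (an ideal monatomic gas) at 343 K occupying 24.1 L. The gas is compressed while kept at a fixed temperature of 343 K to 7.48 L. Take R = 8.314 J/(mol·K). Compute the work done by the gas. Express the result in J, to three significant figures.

W ≈ -4000 J

Isothermal: W = nRT ln(V₂/V₁).
W = (1.2)(8.314)(343) × ln(7.48/24.1)
  = 3422 × -1.17
W_by_gas = -4004 J.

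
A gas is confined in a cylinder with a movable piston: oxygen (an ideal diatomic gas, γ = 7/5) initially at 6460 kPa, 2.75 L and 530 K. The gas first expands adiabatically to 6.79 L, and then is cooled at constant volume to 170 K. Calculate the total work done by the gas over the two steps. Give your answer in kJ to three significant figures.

Step 1 (adiabatic): W = (P₁V₁ − P₂V₂)/(γ−1) = (17765 − 12375)/0.4 = 13475 J.
Step 2 (isochoric): W = 0 (constant volume).
W_total = 13475 + 0 = 13475 J.

W_total ≈ 13.5 kJ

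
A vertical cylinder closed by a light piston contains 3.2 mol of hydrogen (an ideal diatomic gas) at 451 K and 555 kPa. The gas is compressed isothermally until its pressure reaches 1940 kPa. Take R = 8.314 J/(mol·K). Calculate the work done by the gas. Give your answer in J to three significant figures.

Isothermal process: W = nRT ln(V₂/V₁) = nRT ln(P₁/P₂).
W = (3.2)(8.314)(451) × ln(555/1940)
  = 11999 × ln(0.2861) = 11999 × -1.251
W_by_gas = -15016 J.

W ≈ -15000 J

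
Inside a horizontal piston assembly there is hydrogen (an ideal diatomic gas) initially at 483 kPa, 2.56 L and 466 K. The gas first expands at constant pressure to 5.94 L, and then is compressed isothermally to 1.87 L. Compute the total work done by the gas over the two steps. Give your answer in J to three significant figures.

Step 1 (isobaric): W = PΔV = (483 kPa)(5.94 − 2.56 L) = 1633 J.
After step 1: P = 483 kPa, V = 5.94 L, T = 1081 K.
Step 2 (isothermal): W = P₁V₁ ln(V₂/V₁) = (2869) ln(1.87/5.94) = -3316 J.
W_total = 1633 − 3316 = -1683 J.

W_total ≈ -1680 J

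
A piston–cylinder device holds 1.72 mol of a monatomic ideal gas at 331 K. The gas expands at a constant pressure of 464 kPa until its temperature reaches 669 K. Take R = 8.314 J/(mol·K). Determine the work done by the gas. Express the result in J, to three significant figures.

Isobaric: W = P ΔV = nR ΔT.
W = (1.72)(8.314)(669 − 331) = 4833 J.

W ≈ 4830 J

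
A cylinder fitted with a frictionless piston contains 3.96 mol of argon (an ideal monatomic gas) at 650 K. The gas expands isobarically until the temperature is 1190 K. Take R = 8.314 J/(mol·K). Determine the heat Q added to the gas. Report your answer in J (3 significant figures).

Q ≈ 44400 J

Isobaric: W = nRΔT = (3.96)(8.314)(540) = 17779 J.
ΔU = nCᵥΔT with Cᵥ = 3R/2: ΔU = (3.96)(12.47)(540) = 26668 J.
Q = ΔU + W = 26668 + 17779 = 44447 J.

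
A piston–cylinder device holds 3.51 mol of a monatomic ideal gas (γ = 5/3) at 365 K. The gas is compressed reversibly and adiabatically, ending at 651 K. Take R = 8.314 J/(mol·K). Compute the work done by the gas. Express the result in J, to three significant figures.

W ≈ -12500 J

Adiabatic ⇒ Q = 0, so W_by = −ΔU = nCᵥ(T₁ − T₂).
Cᵥ = 3R/2 = 12.47 J/(mol·K).
W = (3.51)(12.47)(365 − 651) = -12519 J.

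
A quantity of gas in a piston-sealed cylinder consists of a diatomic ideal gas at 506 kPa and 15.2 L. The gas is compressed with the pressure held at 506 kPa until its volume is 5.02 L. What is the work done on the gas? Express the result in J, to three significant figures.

Isobaric: W = P ΔV.
W = (506 kPa)(5.02 − 15.2 L) = (506)(-10.18) = -5151 J.
Work on gas = −W_by = 5151 J.

W ≈ 5150 J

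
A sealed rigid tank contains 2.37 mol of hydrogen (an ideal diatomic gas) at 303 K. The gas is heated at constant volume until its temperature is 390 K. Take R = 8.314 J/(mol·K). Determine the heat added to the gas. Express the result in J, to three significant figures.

Constant volume ⇒ W = 0, so Q = ΔU = nCᵥΔT with Cᵥ = 5R/2 = 20.79 J/(mol·K).
ΔU = (2.37)(20.79)(390 − 303) = 4286 J.

Q ≈ 4290 J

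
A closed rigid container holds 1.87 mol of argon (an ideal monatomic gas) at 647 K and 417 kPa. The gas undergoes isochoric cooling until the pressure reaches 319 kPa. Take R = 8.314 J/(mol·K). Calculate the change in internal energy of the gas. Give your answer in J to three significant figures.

ΔU ≈ -3550 J

Constant volume ⇒ W = 0, so Q = ΔU = nCᵥΔT with Cᵥ = 3R/2 = 12.47 J/(mol·K).
At constant V, T₂/T₁ = P₂/P₁ ⇒ ΔT = T₁(P₂/P₁ − 1) = 647·(319/417 − 1) = -152.1 K.
ΔU = (1.87)(12.47)(-152.1) = -3546 J.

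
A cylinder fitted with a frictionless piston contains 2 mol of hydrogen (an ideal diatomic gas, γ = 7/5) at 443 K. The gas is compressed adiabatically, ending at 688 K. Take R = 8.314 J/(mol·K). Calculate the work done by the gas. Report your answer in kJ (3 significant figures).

W ≈ -10.2 kJ

Adiabatic ⇒ Q = 0, so W_by = −ΔU = nCᵥ(T₁ − T₂).
Cᵥ = 5R/2 = 20.79 J/(mol·K).
W = (2)(20.79)(443 − 688) = -10185 J.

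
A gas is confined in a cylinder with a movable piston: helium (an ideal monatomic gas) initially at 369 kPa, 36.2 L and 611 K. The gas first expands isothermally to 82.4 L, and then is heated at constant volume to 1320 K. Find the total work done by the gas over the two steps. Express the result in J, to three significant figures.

Step 1 (isothermal): W = P₁V₁ ln(V₂/V₁) = (13358) ln(82.4/36.2) = 10987 J.
Step 2 (isochoric): W = 0 (constant volume).
W_total = 10987 + 0 = 10987 J.

W_total ≈ 11000 J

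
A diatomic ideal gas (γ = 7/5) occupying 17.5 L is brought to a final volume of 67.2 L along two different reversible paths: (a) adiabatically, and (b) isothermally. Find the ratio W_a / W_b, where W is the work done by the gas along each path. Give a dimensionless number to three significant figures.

Path (a) adiabatic: W = P₁V₁(1 − (V₁/V₂)^(γ−1))/(γ−1) → W_a/(P₁V₁) = 1.04.
Path (b) isothermal: W = P₁V₁ ln(V₂/V₁) → W_b/(P₁V₁) = 1.345.
W_a / W_b = 1.04 / 1.345 = 0.7733.

W_a / W_b ≈ 0.773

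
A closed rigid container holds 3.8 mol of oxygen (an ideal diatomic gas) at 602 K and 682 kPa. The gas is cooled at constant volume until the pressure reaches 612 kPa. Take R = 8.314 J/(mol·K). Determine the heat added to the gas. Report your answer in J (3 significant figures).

Q ≈ -4880 J

Constant volume ⇒ W = 0, so Q = ΔU = nCᵥΔT with Cᵥ = 5R/2 = 20.79 J/(mol·K).
At constant V, T₂/T₁ = P₂/P₁ ⇒ ΔT = T₁(P₂/P₁ − 1) = 602·(612/682 − 1) = -61.79 K.
ΔU = (3.8)(20.79)(-61.79) = -4880 J.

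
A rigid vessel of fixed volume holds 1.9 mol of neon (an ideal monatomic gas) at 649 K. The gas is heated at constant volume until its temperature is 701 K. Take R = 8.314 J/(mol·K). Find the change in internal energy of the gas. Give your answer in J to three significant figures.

Constant volume ⇒ W = 0, so Q = ΔU = nCᵥΔT with Cᵥ = 3R/2 = 12.47 J/(mol·K).
ΔU = (1.9)(12.47)(701 − 649) = 1232 J.

ΔU ≈ 1230 J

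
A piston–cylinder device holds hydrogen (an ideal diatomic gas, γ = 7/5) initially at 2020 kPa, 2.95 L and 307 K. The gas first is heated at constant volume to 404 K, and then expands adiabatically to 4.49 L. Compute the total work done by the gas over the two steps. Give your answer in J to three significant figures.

W_total ≈ 3030 J

Step 1 (isochoric): W = 0 (constant volume).
After step 1: P = 2658 kPa (V unchanged).
Step 2 (adiabatic): W = (P₁V₁ − P₂V₂)/(γ−1) = (7842 − 6629)/0.4 = 3032 J.
W_total = 0 + 3032 = 3032 J.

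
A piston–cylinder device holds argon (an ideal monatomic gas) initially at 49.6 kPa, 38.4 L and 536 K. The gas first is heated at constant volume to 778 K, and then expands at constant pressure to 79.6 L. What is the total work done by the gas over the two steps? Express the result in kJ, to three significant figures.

W_total ≈ 2.97 kJ

Step 1 (isochoric): W = 0 (constant volume).
After step 1: P = 71.99 kPa (V unchanged).
Step 2 (isobaric): W = PΔV = (71.99 kPa)(79.6 − 38.4 L) = 2966 J.
W_total = 0 + 2966 = 2966 J.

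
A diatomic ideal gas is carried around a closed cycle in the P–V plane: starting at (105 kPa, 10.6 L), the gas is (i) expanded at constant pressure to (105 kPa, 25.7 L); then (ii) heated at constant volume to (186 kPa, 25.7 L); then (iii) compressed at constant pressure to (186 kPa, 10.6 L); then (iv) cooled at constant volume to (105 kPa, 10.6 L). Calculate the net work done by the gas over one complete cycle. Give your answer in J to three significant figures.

W_net ≈ -1220 J

Constant-volume legs do no work.
W(i) = (105)(25.7 − 10.6) = 1586 J; W(iii) = (186)(10.6 − 25.7) = -2809 J.
W_net = 1586 − 2809 = -1223 J (the counter-clockwise enclosed area).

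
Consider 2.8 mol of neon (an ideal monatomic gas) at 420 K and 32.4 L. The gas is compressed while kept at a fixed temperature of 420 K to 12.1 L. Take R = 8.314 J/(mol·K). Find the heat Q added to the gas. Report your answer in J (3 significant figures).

Q ≈ -9630 J

Isothermal ⇒ ΔU = 0, so Q = W = nRT ln(V₂/V₁).
Q = (2.8)(8.314)(420) ln(12.1/32.4) = 9777 × -0.985 = -9630 J.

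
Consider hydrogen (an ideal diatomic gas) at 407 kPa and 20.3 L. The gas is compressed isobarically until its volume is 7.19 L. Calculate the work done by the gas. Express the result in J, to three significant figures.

W ≈ -5340 J

Isobaric: W = P ΔV.
W = (407 kPa)(7.19 − 20.3 L) = (407)(-13.11) = -5336 J.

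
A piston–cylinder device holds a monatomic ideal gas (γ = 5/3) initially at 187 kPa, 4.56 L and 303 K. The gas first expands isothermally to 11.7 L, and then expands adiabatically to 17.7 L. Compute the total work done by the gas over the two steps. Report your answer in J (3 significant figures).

W_total ≈ 1110 J

Step 1 (isothermal): W = P₁V₁ ln(V₂/V₁) = (852.7) ln(11.7/4.56) = 803.5 J.
After step 1: P = 72.88 kPa, V = 11.7 L, T = 303 K.
Step 2 (adiabatic): W = (P₁V₁ − P₂V₂)/(γ−1) = (852.7 − 647.1)/0.667 = 308.5 J.
W_total = 803.5 + 308.5 = 1112 J.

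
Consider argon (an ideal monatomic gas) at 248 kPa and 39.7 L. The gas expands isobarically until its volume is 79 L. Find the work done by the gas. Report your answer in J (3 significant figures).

W ≈ 9750 J

Isobaric: W = P ΔV.
W = (248 kPa)(79 − 39.7 L) = (248)(39.3) = 9746 J.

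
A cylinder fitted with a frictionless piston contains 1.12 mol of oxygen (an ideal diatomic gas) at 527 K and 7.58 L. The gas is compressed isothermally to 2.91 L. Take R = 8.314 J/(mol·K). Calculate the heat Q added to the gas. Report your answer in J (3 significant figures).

Isothermal ⇒ ΔU = 0, so Q = W = nRT ln(V₂/V₁).
Q = (1.12)(8.314)(527) ln(2.91/7.58) = 4907 × -0.9574 = -4698 J.

Q ≈ -4700 J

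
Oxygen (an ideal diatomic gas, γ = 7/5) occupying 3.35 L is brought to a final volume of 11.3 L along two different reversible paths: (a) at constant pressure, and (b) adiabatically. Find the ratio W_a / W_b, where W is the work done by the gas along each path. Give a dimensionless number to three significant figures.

W_a / W_b ≈ 2.46

Path (a) isobaric: W = P₁(V₂ − V₁) → W_a/(P₁V₁) = 2.373.
Path (b) adiabatic: W = P₁V₁(1 − (V₁/V₂)^(γ−1))/(γ−1) → W_b/(P₁V₁) = 0.9628.
W_a / W_b = 2.373 / 0.9628 = 2.465.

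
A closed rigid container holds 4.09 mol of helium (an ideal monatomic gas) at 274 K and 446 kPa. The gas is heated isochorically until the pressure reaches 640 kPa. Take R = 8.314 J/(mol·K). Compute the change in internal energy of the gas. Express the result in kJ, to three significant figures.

Constant volume ⇒ W = 0, so Q = ΔU = nCᵥΔT with Cᵥ = 3R/2 = 12.47 J/(mol·K).
At constant V, T₂/T₁ = P₂/P₁ ⇒ ΔT = T₁(P₂/P₁ − 1) = 274·(640/446 − 1) = 119.2 K.
ΔU = (4.09)(12.47)(119.2) = 6079 J.

ΔU ≈ 6.08 kJ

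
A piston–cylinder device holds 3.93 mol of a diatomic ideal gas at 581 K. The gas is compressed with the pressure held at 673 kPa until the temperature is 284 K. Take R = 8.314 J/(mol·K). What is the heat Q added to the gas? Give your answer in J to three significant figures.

Isobaric: W = nRΔT = (3.93)(8.314)(-297) = -9704 J.
ΔU = nCᵥΔT with Cᵥ = 5R/2: ΔU = (3.93)(20.79)(-297) = -24260 J.
Q = ΔU + W = -24260 − 9704 = -33965 J.

Q ≈ -34000 J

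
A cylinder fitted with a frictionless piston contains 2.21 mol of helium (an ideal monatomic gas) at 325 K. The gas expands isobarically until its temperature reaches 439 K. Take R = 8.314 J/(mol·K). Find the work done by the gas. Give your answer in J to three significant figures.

W ≈ 2090 J

Isobaric: W = P ΔV = nR ΔT.
W = (2.21)(8.314)(439 − 325) = 2095 J.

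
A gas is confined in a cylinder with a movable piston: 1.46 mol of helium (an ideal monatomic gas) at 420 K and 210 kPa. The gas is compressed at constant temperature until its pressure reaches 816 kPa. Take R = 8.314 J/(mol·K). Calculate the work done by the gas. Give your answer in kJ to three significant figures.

Isothermal process: W = nRT ln(V₂/V₁) = nRT ln(P₁/P₂).
W = (1.46)(8.314)(420) × ln(210/816)
  = 5098 × ln(0.2574) = 5098 × -1.357
W_by_gas = -6920 J.

W ≈ -6.92 kJ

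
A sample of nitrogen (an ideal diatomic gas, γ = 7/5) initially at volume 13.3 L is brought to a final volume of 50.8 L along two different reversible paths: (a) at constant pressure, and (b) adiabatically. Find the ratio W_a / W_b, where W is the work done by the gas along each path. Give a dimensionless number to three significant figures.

W_a / W_b ≈ 2.72

Path (a) isobaric: W = P₁(V₂ − V₁) → W_a/(P₁V₁) = 2.82.
Path (b) adiabatic: W = P₁V₁(1 − (V₁/V₂)^(γ−1))/(γ−1) → W_b/(P₁V₁) = 1.037.
W_a / W_b = 2.82 / 1.037 = 2.718.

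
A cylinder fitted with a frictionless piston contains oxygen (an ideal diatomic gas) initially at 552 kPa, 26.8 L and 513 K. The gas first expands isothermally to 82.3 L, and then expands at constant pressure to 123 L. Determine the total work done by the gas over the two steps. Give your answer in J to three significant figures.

W_total ≈ 23900 J

Step 1 (isothermal): W = P₁V₁ ln(V₂/V₁) = (14794) ln(82.3/26.8) = 16598 J.
After step 1: P = 179.8 kPa, V = 82.3 L, T = 513 K.
Step 2 (isobaric): W = PΔV = (179.8 kPa)(123 − 82.3 L) = 7316 J.
W_total = 16598 + 7316 = 23914 J.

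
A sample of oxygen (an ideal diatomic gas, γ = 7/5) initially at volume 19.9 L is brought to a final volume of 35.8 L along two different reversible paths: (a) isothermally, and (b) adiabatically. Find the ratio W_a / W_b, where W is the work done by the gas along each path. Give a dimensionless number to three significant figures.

W_a / W_b ≈ 1.12

Path (a) isothermal: W = P₁V₁ ln(V₂/V₁) → W_a/(P₁V₁) = 0.5872.
Path (b) adiabatic: W = P₁V₁(1 − (V₁/V₂)^(γ−1))/(γ−1) → W_b/(P₁V₁) = 0.5234.
W_a / W_b = 0.5872 / 0.5234 = 1.122.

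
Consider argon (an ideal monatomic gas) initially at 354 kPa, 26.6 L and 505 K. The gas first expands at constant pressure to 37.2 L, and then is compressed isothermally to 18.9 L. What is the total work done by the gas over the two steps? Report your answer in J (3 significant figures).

W_total ≈ -5160 J

Step 1 (isobaric): W = PΔV = (354 kPa)(37.2 − 26.6 L) = 3752 J.
After step 1: P = 354 kPa, V = 37.2 L, T = 706.2 K.
Step 2 (isothermal): W = P₁V₁ ln(V₂/V₁) = (13169) ln(18.9/37.2) = -8917 J.
W_total = 3752 − 8917 = -5165 J.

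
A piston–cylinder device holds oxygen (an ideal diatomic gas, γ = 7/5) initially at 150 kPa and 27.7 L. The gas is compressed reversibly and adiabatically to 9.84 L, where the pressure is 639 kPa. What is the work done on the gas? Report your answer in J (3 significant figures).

Adiabatic: W = (P₁V₁ − P₂V₂)/(γ − 1) with γ = 7/5.
P₁V₁ = 4155 J, P₂V₂ = 6288 J.
W = (4155 − 6288) / 0.4 = -5332 J.
Work on gas = −W_by = 5332 J.

W ≈ 5330 J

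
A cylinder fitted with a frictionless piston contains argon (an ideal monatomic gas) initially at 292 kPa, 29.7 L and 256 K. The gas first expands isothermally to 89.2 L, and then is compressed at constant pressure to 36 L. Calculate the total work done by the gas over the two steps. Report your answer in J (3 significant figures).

Step 1 (isothermal): W = P₁V₁ ln(V₂/V₁) = (8672) ln(89.2/29.7) = 9537 J.
After step 1: P = 97.22 kPa, V = 89.2 L, T = 256 K.
Step 2 (isobaric): W = PΔV = (97.22 kPa)(36 − 89.2 L) = -5172 J.
W_total = 9537 − 5172 = 4365 J.

W_total ≈ 4370 J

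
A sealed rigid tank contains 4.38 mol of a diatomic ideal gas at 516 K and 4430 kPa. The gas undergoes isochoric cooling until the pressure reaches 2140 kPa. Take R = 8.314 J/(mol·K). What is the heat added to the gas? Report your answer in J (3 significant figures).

Q ≈ -24300 J

Constant volume ⇒ W = 0, so Q = ΔU = nCᵥΔT with Cᵥ = 5R/2 = 20.79 J/(mol·K).
At constant V, T₂/T₁ = P₂/P₁ ⇒ ΔT = T₁(P₂/P₁ − 1) = 516·(2140/4430 − 1) = -266.7 K.
ΔU = (4.38)(20.79)(-266.7) = -24283 J.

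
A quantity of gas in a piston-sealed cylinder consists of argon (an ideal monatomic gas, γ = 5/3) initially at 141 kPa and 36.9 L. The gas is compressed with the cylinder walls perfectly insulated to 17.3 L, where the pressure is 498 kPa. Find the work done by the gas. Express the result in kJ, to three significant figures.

Adiabatic: W = (P₁V₁ − P₂V₂)/(γ − 1) with γ = 5/3.
P₁V₁ = 5203 J, P₂V₂ = 8615 J.
W = (5203 − 8615) / 0.6667 = -5119 J.

W ≈ -5.12 kJ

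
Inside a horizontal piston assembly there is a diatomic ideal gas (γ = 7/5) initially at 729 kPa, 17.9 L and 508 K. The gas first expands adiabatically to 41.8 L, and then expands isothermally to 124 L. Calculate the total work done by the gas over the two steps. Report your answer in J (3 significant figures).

Step 1 (adiabatic): W = (P₁V₁ − P₂V₂)/(γ−1) = (13049 − 9295)/0.4 = 9385 J.
After step 1: P = 222.4 kPa, V = 41.8 L, T = 361.9 K.
Step 2 (isothermal): W = P₁V₁ ln(V₂/V₁) = (9295) ln(124/41.8) = 10107 J.
W_total = 9385 + 10107 = 19492 J.

W_total ≈ 19500 J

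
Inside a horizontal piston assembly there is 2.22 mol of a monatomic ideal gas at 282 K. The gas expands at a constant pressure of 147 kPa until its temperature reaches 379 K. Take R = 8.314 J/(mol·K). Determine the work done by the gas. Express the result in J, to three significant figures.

Isobaric: W = P ΔV = nR ΔT.
W = (2.22)(8.314)(379 − 282) = 1790 J.

W ≈ 1790 J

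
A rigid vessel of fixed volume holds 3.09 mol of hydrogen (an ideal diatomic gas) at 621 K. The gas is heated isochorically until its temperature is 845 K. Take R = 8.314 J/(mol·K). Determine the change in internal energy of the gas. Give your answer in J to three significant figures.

Constant volume ⇒ W = 0, so Q = ΔU = nCᵥΔT with Cᵥ = 5R/2 = 20.79 J/(mol·K).
ΔU = (3.09)(20.79)(845 − 621) = 14387 J.

ΔU ≈ 14400 J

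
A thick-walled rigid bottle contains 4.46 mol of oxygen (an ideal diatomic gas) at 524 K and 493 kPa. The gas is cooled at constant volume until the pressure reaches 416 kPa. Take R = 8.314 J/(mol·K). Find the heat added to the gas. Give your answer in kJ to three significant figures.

Q ≈ -7.59 kJ

Constant volume ⇒ W = 0, so Q = ΔU = nCᵥΔT with Cᵥ = 5R/2 = 20.79 J/(mol·K).
At constant V, T₂/T₁ = P₂/P₁ ⇒ ΔT = T₁(P₂/P₁ − 1) = 524·(416/493 − 1) = -81.84 K.
ΔU = (4.46)(20.79)(-81.84) = -7587 J.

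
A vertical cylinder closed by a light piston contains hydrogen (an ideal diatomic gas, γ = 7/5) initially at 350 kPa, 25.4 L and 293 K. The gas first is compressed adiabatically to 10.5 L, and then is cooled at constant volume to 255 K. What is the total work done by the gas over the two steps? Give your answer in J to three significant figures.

Step 1 (adiabatic): W = (P₁V₁ − P₂V₂)/(γ−1) = (8890 − 12658)/0.4 = -9420 J.
Step 2 (isochoric): W = 0 (constant volume).
W_total = -9420 + 0 = -9420 J.

W_total ≈ -9420 J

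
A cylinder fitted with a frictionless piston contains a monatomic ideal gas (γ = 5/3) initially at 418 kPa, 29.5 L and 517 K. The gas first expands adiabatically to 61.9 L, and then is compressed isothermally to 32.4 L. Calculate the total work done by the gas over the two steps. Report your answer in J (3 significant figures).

W_total ≈ 2340 J

Step 1 (adiabatic): W = (P₁V₁ − P₂V₂)/(γ−1) = (12331 − 7523)/0.667 = 7211 J.
After step 1: P = 121.5 kPa, V = 61.9 L, T = 315.4 K.
Step 2 (isothermal): W = P₁V₁ ln(V₂/V₁) = (7523) ln(32.4/61.9) = -4870 J.
W_total = 7211 − 4870 = 2341 J.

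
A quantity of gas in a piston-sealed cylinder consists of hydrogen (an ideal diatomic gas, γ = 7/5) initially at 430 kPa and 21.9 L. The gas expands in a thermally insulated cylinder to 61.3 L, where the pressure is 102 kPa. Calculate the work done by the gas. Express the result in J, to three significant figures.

W ≈ 7910 J

Adiabatic: W = (P₁V₁ − P₂V₂)/(γ − 1) with γ = 7/5.
P₁V₁ = 9417 J, P₂V₂ = 6253 J.
W = (9417 − 6253) / 0.4 = 7911 J.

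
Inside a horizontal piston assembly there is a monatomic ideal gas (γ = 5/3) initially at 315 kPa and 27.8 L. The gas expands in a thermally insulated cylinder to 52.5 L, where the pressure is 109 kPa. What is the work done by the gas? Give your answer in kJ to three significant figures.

Adiabatic: W = (P₁V₁ − P₂V₂)/(γ − 1) with γ = 5/3.
P₁V₁ = 8757 J, P₂V₂ = 5722 J.
W = (8757 − 5722) / 0.6667 = 4552 J.

W ≈ 4.55 kJ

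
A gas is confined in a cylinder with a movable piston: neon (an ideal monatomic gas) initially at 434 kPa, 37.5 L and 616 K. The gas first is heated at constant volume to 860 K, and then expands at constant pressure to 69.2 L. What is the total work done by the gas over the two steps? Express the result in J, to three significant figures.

Step 1 (isochoric): W = 0 (constant volume).
After step 1: P = 605.9 kPa (V unchanged).
Step 2 (isobaric): W = PΔV = (605.9 kPa)(69.2 − 37.5 L) = 19207 J.
W_total = 0 + 19207 = 19207 J.

W_total ≈ 19200 J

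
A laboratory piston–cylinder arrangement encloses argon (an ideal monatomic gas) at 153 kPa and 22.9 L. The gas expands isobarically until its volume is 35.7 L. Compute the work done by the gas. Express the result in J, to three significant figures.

W ≈ 1960 J

Isobaric: W = P ΔV.
W = (153 kPa)(35.7 − 22.9 L) = (153)(12.8) = 1958 J.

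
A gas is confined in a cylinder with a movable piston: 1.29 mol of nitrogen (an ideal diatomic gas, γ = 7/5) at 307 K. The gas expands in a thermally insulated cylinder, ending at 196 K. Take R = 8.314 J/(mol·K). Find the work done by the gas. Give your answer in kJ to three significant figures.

Adiabatic ⇒ Q = 0, so W_by = −ΔU = nCᵥ(T₁ − T₂).
Cᵥ = 5R/2 = 20.79 J/(mol·K).
W = (1.29)(20.79)(307 − 196) = 2976 J.

W ≈ 2.98 kJ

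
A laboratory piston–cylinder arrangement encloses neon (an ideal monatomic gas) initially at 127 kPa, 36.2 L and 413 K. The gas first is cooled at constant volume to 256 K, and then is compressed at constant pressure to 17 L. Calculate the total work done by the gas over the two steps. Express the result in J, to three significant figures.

Step 1 (isochoric): W = 0 (constant volume).
After step 1: P = 78.72 kPa (V unchanged).
Step 2 (isobaric): W = PΔV = (78.72 kPa)(17 − 36.2 L) = -1511 J.
W_total = 0 − 1511 = -1511 J.

W_total ≈ -1510 J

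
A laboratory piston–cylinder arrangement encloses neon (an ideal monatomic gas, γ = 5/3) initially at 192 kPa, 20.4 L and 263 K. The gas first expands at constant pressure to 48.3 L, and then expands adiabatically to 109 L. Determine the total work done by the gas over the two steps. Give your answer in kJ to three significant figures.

W_total ≈ 11.2 kJ

Step 1 (isobaric): W = PΔV = (192 kPa)(48.3 − 20.4 L) = 5357 J.
After step 1: P = 192 kPa, V = 48.3 L, T = 622.7 K.
Step 2 (adiabatic): W = (P₁V₁ − P₂V₂)/(γ−1) = (9274 − 5390)/0.667 = 5825 J.
W_total = 5357 + 5825 = 11182 J.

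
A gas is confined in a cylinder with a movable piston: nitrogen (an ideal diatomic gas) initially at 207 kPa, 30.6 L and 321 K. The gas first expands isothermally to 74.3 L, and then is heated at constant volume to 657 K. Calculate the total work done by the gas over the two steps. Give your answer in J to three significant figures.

W_total ≈ 5620 J

Step 1 (isothermal): W = P₁V₁ ln(V₂/V₁) = (6334) ln(74.3/30.6) = 5619 J.
Step 2 (isochoric): W = 0 (constant volume).
W_total = 5619 + 0 = 5619 J.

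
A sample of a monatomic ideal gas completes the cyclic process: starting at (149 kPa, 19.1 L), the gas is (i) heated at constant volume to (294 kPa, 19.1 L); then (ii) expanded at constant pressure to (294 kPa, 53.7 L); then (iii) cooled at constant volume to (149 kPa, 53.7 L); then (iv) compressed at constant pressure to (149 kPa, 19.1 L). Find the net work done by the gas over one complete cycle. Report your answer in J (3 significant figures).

W_net ≈ 5020 J

Constant-volume legs do no work.
W(ii) = (294)(53.7 − 19.1) = 10172 J; W(iv) = (149)(19.1 − 53.7) = -5155 J.
W_net = 10172 − 5155 = 5017 J (the clockwise enclosed area).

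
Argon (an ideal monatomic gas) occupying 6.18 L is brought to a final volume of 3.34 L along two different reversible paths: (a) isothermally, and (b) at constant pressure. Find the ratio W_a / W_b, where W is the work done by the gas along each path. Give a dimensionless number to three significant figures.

W_a / W_b ≈ 1.34

Path (a) isothermal: W = P₁V₁ ln(V₂/V₁) → W_a/(P₁V₁) = -0.6153.
Path (b) isobaric: W = P₁(V₂ − V₁) → W_b/(P₁V₁) = -0.4595.
W_a / W_b = -0.6153 / -0.4595 = 1.339.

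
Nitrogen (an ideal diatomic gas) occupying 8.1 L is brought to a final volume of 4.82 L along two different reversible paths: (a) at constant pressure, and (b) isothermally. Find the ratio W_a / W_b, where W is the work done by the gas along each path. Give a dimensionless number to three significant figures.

W_a / W_b ≈ 0.780

Path (a) isobaric: W = P₁(V₂ − V₁) → W_a/(P₁V₁) = -0.4049.
Path (b) isothermal: W = P₁V₁ ln(V₂/V₁) → W_b/(P₁V₁) = -0.5191.
W_a / W_b = -0.4049 / -0.5191 = 0.7801.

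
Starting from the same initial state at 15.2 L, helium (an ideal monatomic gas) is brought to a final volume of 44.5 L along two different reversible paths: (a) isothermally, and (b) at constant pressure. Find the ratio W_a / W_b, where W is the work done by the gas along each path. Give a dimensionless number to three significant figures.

W_a / W_b ≈ 0.557

Path (a) isothermal: W = P₁V₁ ln(V₂/V₁) → W_a/(P₁V₁) = 1.074.
Path (b) isobaric: W = P₁(V₂ − V₁) → W_b/(P₁V₁) = 1.928.
W_a / W_b = 1.074 / 1.928 = 0.5573.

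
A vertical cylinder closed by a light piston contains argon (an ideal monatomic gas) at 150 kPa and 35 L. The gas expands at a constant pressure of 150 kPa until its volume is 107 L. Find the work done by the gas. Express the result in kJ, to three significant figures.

Isobaric: W = P ΔV.
W = (150 kPa)(107 − 35 L) = (150)(72) = 10800 J.

W ≈ 10.8 kJ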